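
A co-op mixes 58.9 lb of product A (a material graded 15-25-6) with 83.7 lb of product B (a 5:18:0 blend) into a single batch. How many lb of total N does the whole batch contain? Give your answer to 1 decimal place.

N mass = 15%×58.9 + 5%×83.7 = 13.02 lb.

13.0 lb N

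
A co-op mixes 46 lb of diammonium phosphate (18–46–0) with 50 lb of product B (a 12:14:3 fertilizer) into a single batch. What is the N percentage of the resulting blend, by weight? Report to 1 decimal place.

14.9% N

Total mass = 46 + 50 = 96 lb.
N mass = 18%×46 + 12%×50 = 14.28 lb.
% N = 14.28 / 96 = 14.875%.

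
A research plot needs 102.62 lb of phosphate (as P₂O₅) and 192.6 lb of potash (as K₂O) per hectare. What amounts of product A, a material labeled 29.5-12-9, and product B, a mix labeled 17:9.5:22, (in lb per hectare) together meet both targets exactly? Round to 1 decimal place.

Let a = lb of product A, b = lb of product B (per hectare).
P₂O₅: 0.12·a + 0.095·b = 102.62
K₂O: 0.09·a + 0.22·b = 192.6
From row1: a = (102.62 − 0.095·b) / 0.12.
Into row2: 0.09·(102.62 − 0.095·b)/0.12 + 0.22·b = 192.6 → b = 777.378, a = 239.742.

239.7 lb product A, 777.4 lb product B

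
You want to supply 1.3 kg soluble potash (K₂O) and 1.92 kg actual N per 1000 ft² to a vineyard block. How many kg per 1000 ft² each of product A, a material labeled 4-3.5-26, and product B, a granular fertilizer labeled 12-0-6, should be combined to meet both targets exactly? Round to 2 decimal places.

With a, b = kg per 1000 ft² of product A and product B:
K₂O: 0.26·a + 0.06·b = 1.3
N: 0.04·a + 0.12·b = 1.92
From row1: a = (1.3 − 0.06·b) / 0.26.
Into row2: 0.04·(1.3 − 0.06·b)/0.26 + 0.12·b = 1.92 → b = 15.5278, a = 1.41667.

1.42 kg product A, 15.53 kg product B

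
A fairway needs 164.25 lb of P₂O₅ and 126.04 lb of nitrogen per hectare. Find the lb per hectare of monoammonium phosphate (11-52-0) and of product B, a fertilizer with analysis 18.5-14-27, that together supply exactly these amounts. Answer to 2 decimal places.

157.68 lb monoammonium phosphate, 587.54 lb product B

With a, b = lb per hectare of monoammonium phosphate and product B:
P₂O₅: 0.52·a + 0.14·b = 164.25
N: 0.11·a + 0.185·b = 126.04
Solving simultaneously: a = 157.681, b = 587.541.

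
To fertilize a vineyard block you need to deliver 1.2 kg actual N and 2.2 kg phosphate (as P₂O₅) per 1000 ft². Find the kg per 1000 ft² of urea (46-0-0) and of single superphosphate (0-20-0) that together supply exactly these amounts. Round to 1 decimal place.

Let a = kg of urea, b = kg of single superphosphate (per 1000 ft²).
N: 0.46·a + 0·b = 1.2
P₂O₅: 0·a + 0.2·b = 2.2
Solving simultaneously: a = 2.6087, b = 11.

2.6 kg urea, 11.0 kg single superphosphate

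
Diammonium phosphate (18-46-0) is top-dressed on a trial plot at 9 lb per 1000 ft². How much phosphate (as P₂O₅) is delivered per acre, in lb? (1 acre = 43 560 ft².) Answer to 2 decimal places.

180.34 lb P₂O₅ per acre

P₂O₅ per 1000 ft² = 9 × 46% = 4.14 lb.
Convert to per acre: 4.14 × 43.56 = 180.338 lb.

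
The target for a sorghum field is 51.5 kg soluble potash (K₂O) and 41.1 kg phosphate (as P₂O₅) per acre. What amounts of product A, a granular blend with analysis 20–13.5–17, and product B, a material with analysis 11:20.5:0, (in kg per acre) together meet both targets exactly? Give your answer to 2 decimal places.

302.94 kg product A, 0.99 kg product B

Let a = kg of product A, b = kg of product B (per acre).
K₂O: 0.17·a + 0·b = 51.5
P₂O₅: 0.135·a + 0.205·b = 41.1
Solving simultaneously: a = 302.941, b = 0.989957.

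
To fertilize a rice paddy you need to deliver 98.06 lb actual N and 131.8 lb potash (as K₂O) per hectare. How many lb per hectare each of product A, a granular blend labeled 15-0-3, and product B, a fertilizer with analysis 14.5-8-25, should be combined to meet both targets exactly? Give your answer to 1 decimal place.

163.0 lb product A, 507.6 lb product B

With a, b = lb per hectare of product A and product B:
N: 0.15·a + 0.145·b = 98.06
K₂O: 0.03·a + 0.25·b = 131.8
Solving simultaneously: a = 163.017, b = 507.638.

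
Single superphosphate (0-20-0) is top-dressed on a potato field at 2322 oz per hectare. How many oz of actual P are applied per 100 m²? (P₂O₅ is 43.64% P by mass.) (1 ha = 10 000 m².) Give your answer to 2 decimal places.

2.03 oz P per hundred sq m

P₂O₅ per hectare = 2322 × 20% = 464.4 oz.
Elemental P = 464.4 × 0.4364 = 202.664 oz per hectare.
Convert to per 100 m²: 202.664 × 0.01 = 2.02664 oz.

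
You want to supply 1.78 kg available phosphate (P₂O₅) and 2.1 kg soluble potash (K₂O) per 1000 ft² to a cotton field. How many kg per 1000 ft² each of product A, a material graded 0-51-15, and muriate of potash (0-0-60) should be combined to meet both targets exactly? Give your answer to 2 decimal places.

3.49 kg product A, 2.63 kg muriate of potash

With a, b = kg per 1000 ft² of product A and muriate of potash:
P₂O₅: 0.51·a + 0·b = 1.78
K₂O: 0.15·a + 0.6·b = 2.1
Solving simultaneously: a = 3.4902, b = 2.62745.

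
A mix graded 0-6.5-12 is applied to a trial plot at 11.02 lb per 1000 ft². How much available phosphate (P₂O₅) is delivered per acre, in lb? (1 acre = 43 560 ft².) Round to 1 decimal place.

31.2 lb P₂O₅ per acre

P₂O₅ per 1000 ft² = 11.02 × 6.5% = 0.7163 lb.
Convert to per acre: 0.7163 × 43.56 = 31.202 lb.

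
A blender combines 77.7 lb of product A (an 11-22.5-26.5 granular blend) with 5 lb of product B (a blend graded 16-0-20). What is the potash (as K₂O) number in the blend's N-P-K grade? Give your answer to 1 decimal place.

Total mass = 77.7 + 5 = 82.7 lb.
K₂O mass = 26.5%×77.7 + 20%×5 = 21.5905 lb.
% K₂O = 21.5905 / 82.7 = 26.107%.

26.1% K₂O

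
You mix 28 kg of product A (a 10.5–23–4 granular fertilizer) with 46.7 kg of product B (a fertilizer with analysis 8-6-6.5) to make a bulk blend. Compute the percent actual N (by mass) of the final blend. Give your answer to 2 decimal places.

Total mass = 28 + 46.7 = 74.7 kg.
N mass = 10.5%×28 + 8%×46.7 = 6.676 kg.
% N = 6.676 / 74.7 = 8.93708%.

8.94% N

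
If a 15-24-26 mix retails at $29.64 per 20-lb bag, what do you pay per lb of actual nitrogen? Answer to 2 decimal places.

$9.88 per lb N

N in bag = 20 × 15% = 3 lb.
Cost per lb N = $29.64 / 3 = $9.8800.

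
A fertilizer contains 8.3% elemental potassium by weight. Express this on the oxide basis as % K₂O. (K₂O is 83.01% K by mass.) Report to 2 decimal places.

10.00% K₂O

%K₂O = 8.3 / 0.8301 = 9.9988%.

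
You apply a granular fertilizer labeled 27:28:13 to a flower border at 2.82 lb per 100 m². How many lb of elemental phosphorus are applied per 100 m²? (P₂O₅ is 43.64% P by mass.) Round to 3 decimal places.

0.345 lb P per hundred sq m

P₂O₅ per 100 m² = 2.82 × 28% = 0.7896 lb.
Elemental P = 0.7896 × 0.4364 = 0.344581 lb per 100 m².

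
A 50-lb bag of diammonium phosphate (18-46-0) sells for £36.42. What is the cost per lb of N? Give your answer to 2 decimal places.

N in bag = 50 × 18% = 9 lb.
Cost per lb N = £36.42 / 9 = £4.0467.

£4.05 per lb N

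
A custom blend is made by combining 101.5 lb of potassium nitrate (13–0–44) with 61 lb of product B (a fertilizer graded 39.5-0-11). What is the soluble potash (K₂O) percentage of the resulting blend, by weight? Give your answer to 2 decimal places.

31.61% K₂O

Total mass = 101.5 + 61 = 162.5 lb.
K₂O mass = 44%×101.5 + 11%×61 = 51.37 lb.
% K₂O = 51.37 / 162.5 = 31.6123%.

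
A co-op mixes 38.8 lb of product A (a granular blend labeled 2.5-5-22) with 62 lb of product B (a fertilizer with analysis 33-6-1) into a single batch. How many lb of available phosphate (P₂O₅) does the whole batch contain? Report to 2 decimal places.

P₂O₅ mass = 5%×38.8 + 6%×62 = 5.66 lb.

5.66 lb P₂O₅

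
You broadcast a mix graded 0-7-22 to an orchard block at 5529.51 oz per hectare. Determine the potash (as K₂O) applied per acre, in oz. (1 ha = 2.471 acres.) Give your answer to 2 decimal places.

K₂O per hectare = 5529.51 × 22% = 1216.49 oz.
Convert to per acre: 1216.49 × 0.404694 = 492.308 oz.

492.31 oz K₂O per acre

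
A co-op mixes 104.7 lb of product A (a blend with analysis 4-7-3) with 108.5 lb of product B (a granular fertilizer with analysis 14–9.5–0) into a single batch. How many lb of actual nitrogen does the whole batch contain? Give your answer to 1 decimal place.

N mass = 4%×104.7 + 14%×108.5 = 19.378 lb.

19.4 lb N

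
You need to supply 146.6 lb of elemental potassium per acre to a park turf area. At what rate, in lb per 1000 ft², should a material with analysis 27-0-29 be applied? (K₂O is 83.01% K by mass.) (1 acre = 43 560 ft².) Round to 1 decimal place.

14.0 lb of product per thousand sq ft

As K₂O: 146.6 / 0.8301 = 176.605 lb per acre.
Product per acre = 176.605 / 29% = 608.984 lb.
Convert to per 1000 ft²: 608.984 × 0.0229568 = 13.9803 lb.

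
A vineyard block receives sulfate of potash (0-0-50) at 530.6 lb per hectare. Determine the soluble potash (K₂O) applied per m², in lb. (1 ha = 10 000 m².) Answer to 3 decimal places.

0.027 lb K₂O per sq m

K₂O per hectare = 530.6 × 50% = 265.3 lb.
Convert to per m²: 265.3 × 0.0001 = 0.02653 lb.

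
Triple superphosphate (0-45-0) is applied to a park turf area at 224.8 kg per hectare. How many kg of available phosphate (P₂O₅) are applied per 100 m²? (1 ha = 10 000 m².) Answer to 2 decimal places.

P₂O₅ per hectare = 224.8 × 45% = 101.16 kg.
Convert to per 100 m²: 101.16 × 0.01 = 1.0116 kg.

1.01 kg P₂O₅ per hundred sq m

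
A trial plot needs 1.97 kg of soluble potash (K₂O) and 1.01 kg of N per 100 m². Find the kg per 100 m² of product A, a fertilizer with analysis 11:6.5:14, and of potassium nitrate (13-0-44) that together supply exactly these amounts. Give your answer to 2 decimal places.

Per-100 m² balance (a = product A, b = potassium nitrate):
K₂O: 0.14·a + 0.44·b = 1.97
N: 0.11·a + 0.13·b = 1.01
Eliminate a: (row1) − 0.14/0.11·(row2) → 0.274545·b = 0.684545, so b = 2.49338.
Back-substitute: a = (1.97 − 0.44·2.49338) / 0.14 = 6.2351.

6.24 kg product A, 2.49 kg potassium nitrate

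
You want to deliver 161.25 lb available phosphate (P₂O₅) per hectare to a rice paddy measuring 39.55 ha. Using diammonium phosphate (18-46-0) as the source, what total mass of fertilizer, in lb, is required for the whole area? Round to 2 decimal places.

13863.99 lb

Product per hectare = 161.25 / 46% = 350.543 lb.
Total product = 350.543 × 39.55 = 13863.9946 lb.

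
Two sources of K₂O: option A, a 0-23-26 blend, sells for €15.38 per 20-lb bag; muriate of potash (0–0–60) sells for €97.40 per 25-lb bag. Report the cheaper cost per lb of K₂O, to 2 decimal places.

€2.96 per lb K₂O (option A)

option A: K₂O per bag = 20 × 26% = 5.2 lb; cost = 15.38 / 5.2 = €2.9577/lb K₂O.
muriate of potash: K₂O per bag = 25 × 60% = 15 lb; cost = 97.40 / 15 = €6.4933/lb K₂O.
option A is cheaper.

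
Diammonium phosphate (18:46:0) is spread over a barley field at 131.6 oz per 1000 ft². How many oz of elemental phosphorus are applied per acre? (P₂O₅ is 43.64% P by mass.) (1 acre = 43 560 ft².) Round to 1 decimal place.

P₂O₅ per 1000 ft² = 131.6 × 46% = 60.536 oz.
Elemental P = 60.536 × 0.4364 = 26.4179 oz per 1000 ft².
Convert to per acre: 26.4179 × 43.56 = 1150.76 oz.

1150.8 oz P per acre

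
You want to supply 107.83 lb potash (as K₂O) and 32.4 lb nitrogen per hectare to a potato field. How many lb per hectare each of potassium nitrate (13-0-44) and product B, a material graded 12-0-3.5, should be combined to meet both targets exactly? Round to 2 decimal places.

With a, b = lb per hectare of potassium nitrate and product B:
K₂O: 0.44·a + 0.035·b = 107.83
N: 0.13·a + 0.12·b = 32.4
From row1: a = (107.83 − 0.035·b) / 0.44.
Into row2: 0.13·(107.83 − 0.035·b)/0.44 + 0.12·b = 32.4 → b = 4.93472, a = 244.676.

244.68 lb potassium nitrate, 4.93 lb product B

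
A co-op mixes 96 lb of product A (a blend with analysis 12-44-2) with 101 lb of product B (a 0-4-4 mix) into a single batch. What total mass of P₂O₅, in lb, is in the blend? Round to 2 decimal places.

P₂O₅ mass = 44%×96 + 4%×101 = 46.28 lb.

46.28 lb P₂O₅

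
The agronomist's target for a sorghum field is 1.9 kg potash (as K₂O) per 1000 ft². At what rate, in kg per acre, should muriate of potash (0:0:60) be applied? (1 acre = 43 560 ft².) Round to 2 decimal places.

137.94 kg of product per acre

Product per 1000 ft² = 1.9 / 60% = 3.16667 kg.
Convert to per acre: 3.16667 × 43.56 = 137.94 kg.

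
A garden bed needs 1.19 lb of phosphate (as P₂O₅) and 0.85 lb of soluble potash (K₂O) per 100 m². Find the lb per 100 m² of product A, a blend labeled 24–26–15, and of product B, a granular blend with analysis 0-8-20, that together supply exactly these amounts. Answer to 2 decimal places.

Let a = lb of product A, b = lb of product B (per 100 m²).
P₂O₅: 0.26·a + 0.08·b = 1.19
K₂O: 0.15·a + 0.2·b = 0.85
From row1: a = (1.19 − 0.08·b) / 0.26.
Into row2: 0.15·(1.19 − 0.08·b)/0.26 + 0.2·b = 0.85 → b = 1.0625, a = 4.25.

4.25 lb product A, 1.06 lb product B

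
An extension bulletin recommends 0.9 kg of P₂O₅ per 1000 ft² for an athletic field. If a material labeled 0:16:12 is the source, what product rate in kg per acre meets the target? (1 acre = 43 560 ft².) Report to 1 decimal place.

245.0 kg of product per acre

Product per 1000 ft² = 0.9 / 16% = 5.625 kg.
Convert to per acre: 5.625 × 43.56 = 245.025 kg.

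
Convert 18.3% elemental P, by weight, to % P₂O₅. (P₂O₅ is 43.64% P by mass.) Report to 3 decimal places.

%P₂O₅ = 18.3 / 0.4364 = 41.93401%.

41.934% P₂O₅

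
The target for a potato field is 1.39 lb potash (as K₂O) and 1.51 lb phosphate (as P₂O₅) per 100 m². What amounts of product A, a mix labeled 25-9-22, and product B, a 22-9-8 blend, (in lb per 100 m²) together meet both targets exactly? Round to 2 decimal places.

Per-100 m² balance (a = product A, b = product B):
K₂O: 0.22·a + 0.08·b = 1.39
P₂O₅: 0.09·a + 0.09·b = 1.51
Solving simultaneously: a = 0.34127, b = 16.4365.

0.34 lb product A, 16.44 lb product B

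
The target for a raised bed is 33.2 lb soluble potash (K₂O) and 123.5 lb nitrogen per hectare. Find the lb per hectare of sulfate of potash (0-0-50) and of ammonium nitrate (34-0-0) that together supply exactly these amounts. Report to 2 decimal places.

66.40 lb sulfate of potash, 363.24 lb ammonium nitrate

Let a = lb of sulfate of potash, b = lb of ammonium nitrate (per hectare).
K₂O: 0.5·a + 0·b = 33.2
N: 0·a + 0.34·b = 123.5
Solving simultaneously: a = 66.4, b = 363.235.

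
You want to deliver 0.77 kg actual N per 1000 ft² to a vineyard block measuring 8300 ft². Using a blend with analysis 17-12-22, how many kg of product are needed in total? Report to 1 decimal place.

Product per 1000 ft² = 0.77 / 17% = 4.52941 kg.
Total product = 4.52941 × 8300 / 1000 = 37.5941 kg.

37.6 kg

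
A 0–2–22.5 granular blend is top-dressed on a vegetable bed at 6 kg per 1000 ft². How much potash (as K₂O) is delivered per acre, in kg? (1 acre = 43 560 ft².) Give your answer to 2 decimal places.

K₂O per 1000 ft² = 6 × 22.5% = 1.35 kg.
Convert to per acre: 1.35 × 43.56 = 58.806 kg.

58.81 kg K₂O per acre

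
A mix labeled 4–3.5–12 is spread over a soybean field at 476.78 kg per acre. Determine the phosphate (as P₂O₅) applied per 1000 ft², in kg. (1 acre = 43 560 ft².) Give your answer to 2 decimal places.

P₂O₅ per acre = 476.78 × 3.5% = 16.6873 kg.
Convert to per 1000 ft²: 16.6873 × 0.0229568 = 0.383088 kg.

0.38 kg P₂O₅ per thousand sq ft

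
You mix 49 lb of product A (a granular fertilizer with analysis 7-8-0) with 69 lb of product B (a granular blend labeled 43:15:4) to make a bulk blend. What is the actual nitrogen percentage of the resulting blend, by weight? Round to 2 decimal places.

Total mass = 49 + 69 = 118 lb.
N mass = 7%×49 + 43%×69 = 33.1 lb.
% N = 33.1 / 118 = 28.0508%.

28.05% N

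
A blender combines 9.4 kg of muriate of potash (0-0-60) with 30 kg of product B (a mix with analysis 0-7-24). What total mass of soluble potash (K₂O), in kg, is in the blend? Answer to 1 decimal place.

12.8 kg K₂O

K₂O mass = 60%×9.4 + 24%×30 = 12.84 kg.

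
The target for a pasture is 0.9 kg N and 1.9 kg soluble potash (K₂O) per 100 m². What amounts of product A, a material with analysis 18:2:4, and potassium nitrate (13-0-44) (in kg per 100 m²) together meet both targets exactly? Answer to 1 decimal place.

2.0 kg product A, 4.1 kg potassium nitrate

Let a = kg of product A, b = kg of potassium nitrate (per 100 m²).
N: 0.18·a + 0.13·b = 0.9
K₂O: 0.04·a + 0.44·b = 1.9
Eliminate b: (row1) − 0.13/0.44·(row2) → 0.168182·a = 0.338636, so a = 2.01351.
Then b = (1.9 − 0.04·2.01351) / 0.44 = 4.13514.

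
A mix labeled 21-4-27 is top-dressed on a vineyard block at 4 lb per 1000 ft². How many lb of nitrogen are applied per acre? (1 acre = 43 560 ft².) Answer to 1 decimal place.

nitrogen per 1000 ft² = 4 × 21% = 0.84 lb.
Convert to per acre: 0.84 × 43.56 = 36.5904 lb.

36.6 lb N per acre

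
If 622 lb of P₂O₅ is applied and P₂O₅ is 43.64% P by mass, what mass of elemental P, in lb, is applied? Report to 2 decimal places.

P = 622 × 0.4364 = 271.441 lb.

271.44 lb P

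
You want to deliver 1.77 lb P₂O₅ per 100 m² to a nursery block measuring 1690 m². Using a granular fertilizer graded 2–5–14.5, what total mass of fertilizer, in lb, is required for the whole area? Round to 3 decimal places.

598.260 lb

Product per 100 m² = 1.77 / 5% = 35.4 lb.
Total product = 35.4 × 1690 / 100 = 598.26 lb.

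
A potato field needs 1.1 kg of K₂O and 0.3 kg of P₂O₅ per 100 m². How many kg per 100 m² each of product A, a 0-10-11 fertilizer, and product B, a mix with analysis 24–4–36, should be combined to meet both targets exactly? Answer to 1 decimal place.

2.0 kg product A, 2.4 kg product B

With a, b = kg per 100 m² of product A and product B:
K₂O: 0.11·a + 0.36·b = 1.1
P₂O₅: 0.1·a + 0.04·b = 0.3
From row1: a = (1.1 − 0.36·b) / 0.11.
Into row2: 0.1·(1.1 − 0.36·b)/0.11 + 0.04·b = 0.3 → b = 2.43671, a = 2.02532.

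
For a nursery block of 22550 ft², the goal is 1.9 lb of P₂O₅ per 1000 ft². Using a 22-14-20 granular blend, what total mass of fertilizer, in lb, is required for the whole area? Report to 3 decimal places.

306.036 lb

Product per 1000 ft² = 1.9 / 14% = 13.5714 lb.
Total product = 13.5714 × 22550 / 1000 = 306.0357 lb.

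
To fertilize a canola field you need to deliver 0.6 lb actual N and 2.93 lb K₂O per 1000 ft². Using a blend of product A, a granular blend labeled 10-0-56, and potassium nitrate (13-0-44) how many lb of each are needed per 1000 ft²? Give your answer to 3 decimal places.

4.059 lb product A, 1.493 lb potassium nitrate

Per-1000 ft² balance (a = product A, b = potassium nitrate):
N: 0.1·a + 0.13·b = 0.6
K₂O: 0.56·a + 0.44·b = 2.93
From row1: a = (0.6 − 0.13·b) / 0.1.
Into row2: 0.56·(0.6 − 0.13·b)/0.1 + 0.44·b = 2.93 → b = 1.49306, a = 4.05903.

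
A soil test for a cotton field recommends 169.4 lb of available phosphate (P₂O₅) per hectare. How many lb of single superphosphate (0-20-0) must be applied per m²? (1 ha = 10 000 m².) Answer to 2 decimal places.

0.08 lb of product per sq m

Product per hectare = 169.4 / 20% = 847 lb.
Convert to per m²: 847 × 0.0001 = 0.0847 lb.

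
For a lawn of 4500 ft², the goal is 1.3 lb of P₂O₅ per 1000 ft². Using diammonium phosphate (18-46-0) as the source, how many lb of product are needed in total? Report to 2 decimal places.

12.72 lb

Product per 1000 ft² = 1.3 / 46% = 2.82609 lb.
Total product = 2.82609 × 4500 / 1000 = 12.7174 lb.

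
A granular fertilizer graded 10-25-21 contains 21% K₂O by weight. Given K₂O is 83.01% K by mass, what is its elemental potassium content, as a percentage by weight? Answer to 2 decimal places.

17.43% K

%K = 21 × 0.8301 = 17.4321%.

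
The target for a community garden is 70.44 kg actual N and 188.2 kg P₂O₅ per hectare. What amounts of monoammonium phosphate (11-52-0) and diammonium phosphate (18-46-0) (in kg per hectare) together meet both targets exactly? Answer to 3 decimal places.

34.270 kg monoammonium phosphate, 370.391 kg diammonium phosphate

Let a = kg of monoammonium phosphate, b = kg of diammonium phosphate (per hectare).
N: 0.11·a + 0.18·b = 70.44
P₂O₅: 0.52·a + 0.46·b = 188.2
Solving simultaneously: a = 34.2698, b = 370.3907.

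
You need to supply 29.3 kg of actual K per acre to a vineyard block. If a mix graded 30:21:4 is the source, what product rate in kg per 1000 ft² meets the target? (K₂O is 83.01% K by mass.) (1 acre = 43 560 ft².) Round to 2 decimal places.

20.26 kg of product per thousand sq ft

As K₂O: 29.3 / 0.8301 = 35.297 kg per acre.
Product per acre = 35.297 / 4% = 882.424 kg.
Convert to per 1000 ft²: 882.424 × 0.0229568 = 20.2577 kg.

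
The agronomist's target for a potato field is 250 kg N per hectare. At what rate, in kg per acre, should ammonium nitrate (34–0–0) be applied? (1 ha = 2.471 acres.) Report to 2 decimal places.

297.57 kg of product per acre

Product per hectare = 250 / 34% = 735.294 kg.
Convert to per acre: 735.294 × 0.404694 = 297.569 kg.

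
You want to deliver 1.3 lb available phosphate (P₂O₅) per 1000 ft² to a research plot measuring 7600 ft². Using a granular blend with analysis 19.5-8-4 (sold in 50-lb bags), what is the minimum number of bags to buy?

Product per 1000 ft² = 1.3 / 8% = 16.25 lb.
Total product = 16.25 × 7600 / 1000 = 123.5 lb.
Bags = ⌈123.5 / 50⌉ = 3.

3 bags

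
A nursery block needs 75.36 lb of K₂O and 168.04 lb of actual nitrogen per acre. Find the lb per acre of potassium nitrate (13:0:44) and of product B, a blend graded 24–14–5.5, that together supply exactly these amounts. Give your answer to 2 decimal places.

89.83 lb potassium nitrate, 651.51 lb product B

Per-acre balance (a = potassium nitrate, b = product B):
K₂O: 0.44·a + 0.055·b = 75.36
N: 0.13·a + 0.24·b = 168.04
Eliminate b: (row1) − 0.055/0.24·(row2) → 0.410208·a = 36.8508, so a = 89.8344.
Then b = (168.04 − 0.13·89.8344) / 0.24 = 651.506.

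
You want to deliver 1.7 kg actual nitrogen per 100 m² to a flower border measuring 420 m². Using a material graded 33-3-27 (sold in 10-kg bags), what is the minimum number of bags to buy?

Product per 100 m² = 1.7 / 33% = 5.15152 kg.
Total product = 5.15152 × 420 / 100 = 21.6364 kg.
Bags = ⌈21.6364 / 10⌉ = 3.

3 bags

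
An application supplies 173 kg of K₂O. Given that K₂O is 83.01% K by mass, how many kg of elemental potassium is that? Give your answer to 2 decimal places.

143.61 kg K

K = 173 × 0.8301 = 143.607 kg.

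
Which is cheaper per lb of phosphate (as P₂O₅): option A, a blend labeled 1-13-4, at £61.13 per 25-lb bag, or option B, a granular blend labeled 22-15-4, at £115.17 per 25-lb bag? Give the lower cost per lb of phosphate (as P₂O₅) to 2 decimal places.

£18.81 per lb P₂O₅ (option A)

option A: P₂O₅ per bag = 25 × 13% = 3.25 lb; cost = 61.13 / 3.25 = £18.8092/lb P₂O₅.
option B: P₂O₅ per bag = 25 × 15% = 3.75 lb; cost = 115.17 / 3.75 = £30.7120/lb P₂O₅.
option A is cheaper.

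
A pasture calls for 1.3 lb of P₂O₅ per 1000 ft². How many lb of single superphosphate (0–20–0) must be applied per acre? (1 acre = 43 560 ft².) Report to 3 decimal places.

Product per 1000 ft² = 1.3 / 20% = 6.5 lb.
Convert to per acre: 6.5 × 43.56 = 283.14 lb.

283.140 lb of product per acre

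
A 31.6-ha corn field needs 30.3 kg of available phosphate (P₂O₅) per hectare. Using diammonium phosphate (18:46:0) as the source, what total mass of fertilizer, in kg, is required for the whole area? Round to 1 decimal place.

2081.5 kg

Product per hectare = 30.3 / 46% = 65.8696 kg.
Total product = 65.8696 × 31.6 = 2081.48 kg.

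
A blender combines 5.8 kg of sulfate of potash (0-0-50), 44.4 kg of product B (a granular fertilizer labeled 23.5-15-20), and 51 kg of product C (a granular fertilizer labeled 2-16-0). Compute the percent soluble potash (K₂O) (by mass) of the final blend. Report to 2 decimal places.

11.64% K₂O

Total mass = 5.8 + 44.4 + 51 = 101.2 kg.
K₂O mass = 50%×5.8 + 20%×44.4 + 0%×51 = 11.78 kg.
% K₂O = 11.78 / 101.2 = 11.6403%.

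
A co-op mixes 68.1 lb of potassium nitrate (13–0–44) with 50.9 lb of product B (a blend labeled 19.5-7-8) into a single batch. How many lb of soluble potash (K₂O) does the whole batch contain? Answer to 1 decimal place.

34.0 lb K₂O

K₂O mass = 44%×68.1 + 8%×50.9 = 34.036 lb.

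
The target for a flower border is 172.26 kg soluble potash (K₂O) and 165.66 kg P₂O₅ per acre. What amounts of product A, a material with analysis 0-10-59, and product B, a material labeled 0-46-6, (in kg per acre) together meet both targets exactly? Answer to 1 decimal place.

261.1 kg product A, 303.4 kg product B

Let a = kg of product A, b = kg of product B (per acre).
K₂O: 0.59·a + 0.06·b = 172.26
P₂O₅: 0.1·a + 0.46·b = 165.66
From row1: a = (172.26 − 0.06·b) / 0.59.
Into row2: 0.1·(172.26 − 0.06·b)/0.59 + 0.46·b = 165.66 → b = 303.366, a = 261.115.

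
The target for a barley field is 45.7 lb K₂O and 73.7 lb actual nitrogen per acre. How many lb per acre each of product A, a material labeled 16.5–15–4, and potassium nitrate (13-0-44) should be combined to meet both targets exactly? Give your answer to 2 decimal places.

Let a = lb of product A, b = lb of potassium nitrate (per acre).
K₂O: 0.04·a + 0.44·b = 45.7
N: 0.165·a + 0.13·b = 73.7
Eliminate a: (row1) − 0.04/0.165·(row2) → 0.408485·b = 27.8333, so b = 68.138.
Back-substitute: a = (45.7 − 0.44·68.138) / 0.04 = 392.982.

392.98 lb product A, 68.14 lb potassium nitrate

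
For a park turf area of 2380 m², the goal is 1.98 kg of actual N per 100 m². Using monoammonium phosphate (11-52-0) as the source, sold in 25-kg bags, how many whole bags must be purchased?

Product per 100 m² = 1.98 / 11% = 18 kg.
Total product = 18 × 2380 / 100 = 428.4 kg.
Bags = ⌈428.4 / 25⌉ = 18.

18 bags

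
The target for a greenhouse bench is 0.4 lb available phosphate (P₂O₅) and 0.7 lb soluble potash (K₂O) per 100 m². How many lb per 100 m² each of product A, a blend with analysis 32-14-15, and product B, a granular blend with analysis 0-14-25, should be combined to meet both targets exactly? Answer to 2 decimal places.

With a, b = lb per 100 m² of product A and product B:
P₂O₅: 0.14·a + 0.14·b = 0.4
K₂O: 0.15·a + 0.25·b = 0.7
Eliminate b: (row1) − 0.14/0.25·(row2) → 0.056·a = 0.008, so a = 0.142857.
Then b = (0.7 − 0.15·0.142857) / 0.25 = 2.71429.

0.14 lb product A, 2.71 lb product B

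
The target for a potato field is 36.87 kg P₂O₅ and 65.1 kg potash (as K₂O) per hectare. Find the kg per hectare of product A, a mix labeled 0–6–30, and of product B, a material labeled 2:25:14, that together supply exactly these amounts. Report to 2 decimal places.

166.86 kg product A, 107.43 kg product B

With a, b = kg per hectare of product A and product B:
P₂O₅: 0.06·a + 0.25·b = 36.87
K₂O: 0.3·a + 0.14·b = 65.1
Eliminate a: (row1) − 0.06/0.3·(row2) → 0.222·b = 23.85, so b = 107.432.
Back-substitute: a = (36.87 − 0.25·107.432) / 0.06 = 166.8649.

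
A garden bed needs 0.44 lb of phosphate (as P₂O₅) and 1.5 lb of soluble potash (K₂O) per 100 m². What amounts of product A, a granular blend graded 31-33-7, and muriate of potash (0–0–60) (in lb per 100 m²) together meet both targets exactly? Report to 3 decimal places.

Let a = lb of product A, b = lb of muriate of potash (per 100 m²).
P₂O₅: 0.33·a + 0·b = 0.44
K₂O: 0.07·a + 0.6·b = 1.5
Eliminate b: (row1) − 0/0.6·(row2) → 0.33·a = 0.44, so a = 1.33333.
Then b = (1.5 − 0.07·1.33333) / 0.6 = 2.34444.

1.333 lb product A, 2.344 lb muriate of potash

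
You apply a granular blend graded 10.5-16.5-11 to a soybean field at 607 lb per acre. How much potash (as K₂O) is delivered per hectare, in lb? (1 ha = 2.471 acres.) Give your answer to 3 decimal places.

K₂O per acre = 607 × 11% = 66.77 lb.
Convert to per hectare: 66.77 × 2.471 = 164.9887 lb.

164.989 lb K₂O per hectare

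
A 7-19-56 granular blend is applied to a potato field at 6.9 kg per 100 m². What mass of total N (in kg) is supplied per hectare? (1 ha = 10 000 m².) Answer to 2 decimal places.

48.30 kg N per hectare

nitrogen per 100 m² = 6.9 × 7% = 0.483 kg.
Convert to per hectare: 0.483 × 100 = 48.3 kg.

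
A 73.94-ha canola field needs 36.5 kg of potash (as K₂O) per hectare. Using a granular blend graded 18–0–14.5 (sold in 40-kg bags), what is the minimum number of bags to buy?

Product per hectare = 36.5 / 14.5% = 251.724 kg.
Total product = 251.724 × 73.94 = 18612.5 kg.
Bags = ⌈18612.5 / 40⌉ = 466.

466 bags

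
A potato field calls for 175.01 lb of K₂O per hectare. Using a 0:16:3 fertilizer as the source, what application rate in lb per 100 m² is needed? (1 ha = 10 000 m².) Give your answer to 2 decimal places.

Product per hectare = 175.01 / 3% = 5833.67 lb.
Convert to per 100 m²: 5833.67 × 0.01 = 58.3367 lb.

58.34 lb of product per hundred sq m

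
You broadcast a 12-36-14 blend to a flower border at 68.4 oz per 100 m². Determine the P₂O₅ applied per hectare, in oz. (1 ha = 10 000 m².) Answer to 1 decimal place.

2462.4 oz P₂O₅ per hectare

P₂O₅ per 100 m² = 68.4 × 36% = 24.624 oz.
Convert to per hectare: 24.624 × 100 = 2462.4 oz.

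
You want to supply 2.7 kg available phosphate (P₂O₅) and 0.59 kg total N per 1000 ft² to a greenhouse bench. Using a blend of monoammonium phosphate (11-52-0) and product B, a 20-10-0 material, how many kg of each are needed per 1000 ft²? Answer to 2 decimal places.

5.17 kg monoammonium phosphate, 0.11 kg product B

Per-1000 ft² balance (a = monoammonium phosphate, b = product B):
P₂O₅: 0.52·a + 0.1·b = 2.7
N: 0.11·a + 0.2·b = 0.59
Eliminate a: (row1) − 0.52/0.11·(row2) → -0.845455·b = -0.0890909, so b = 0.105376.
Back-substitute: a = (2.7 − 0.1·0.105376) / 0.52 = 5.17204.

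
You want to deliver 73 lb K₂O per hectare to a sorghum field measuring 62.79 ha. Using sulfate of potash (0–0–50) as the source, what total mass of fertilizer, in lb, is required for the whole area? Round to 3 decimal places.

9167.340 lb

Product per hectare = 73 / 50% = 146 lb.
Total product = 146 × 62.79 = 9167.34 lb.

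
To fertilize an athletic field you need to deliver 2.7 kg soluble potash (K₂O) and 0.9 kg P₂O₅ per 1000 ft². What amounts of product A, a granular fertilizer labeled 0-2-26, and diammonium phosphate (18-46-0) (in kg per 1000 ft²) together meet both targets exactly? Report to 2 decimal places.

10.38 kg product A, 1.51 kg diammonium phosphate

Per-1000 ft² balance (a = product A, b = diammonium phosphate):
K₂O: 0.26·a + 0·b = 2.7
P₂O₅: 0.02·a + 0.46·b = 0.9
Eliminate b: (row1) − 0/0.46·(row2) → 0.26·a = 2.7, so a = 10.3846.
Then b = (0.9 − 0.02·10.3846) / 0.46 = 1.50502.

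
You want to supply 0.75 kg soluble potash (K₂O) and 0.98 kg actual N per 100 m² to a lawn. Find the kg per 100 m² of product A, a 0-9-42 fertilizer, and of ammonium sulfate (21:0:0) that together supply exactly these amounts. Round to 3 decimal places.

1.786 kg product A, 4.667 kg ammonium sulfate

With a, b = kg per 100 m² of product A and ammonium sulfate:
K₂O: 0.42·a + 0·b = 0.75
N: 0·a + 0.21·b = 0.98
Solving simultaneously: a = 1.78571, b = 4.66667.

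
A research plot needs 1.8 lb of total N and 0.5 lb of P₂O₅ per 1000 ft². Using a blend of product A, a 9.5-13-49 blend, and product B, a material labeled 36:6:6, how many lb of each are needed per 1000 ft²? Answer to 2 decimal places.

Per-1000 ft² balance (a = product A, b = product B):
N: 0.095·a + 0.36·b = 1.8
P₂O₅: 0.13·a + 0.06·b = 0.5
From row1: a = (1.8 − 0.36·b) / 0.095.
Into row2: 0.13·(1.8 − 0.36·b)/0.095 + 0.06·b = 0.5 → b = 4.53771, a = 1.75182.

1.75 lb product A, 4.54 lb product B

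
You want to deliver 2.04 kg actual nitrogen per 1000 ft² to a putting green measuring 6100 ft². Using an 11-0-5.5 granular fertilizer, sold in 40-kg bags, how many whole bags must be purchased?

3 bags

Product per 1000 ft² = 2.04 / 11% = 18.5455 kg.
Total product = 18.5455 × 6100 / 1000 = 113.127 kg.
Bags = ⌈113.127 / 40⌉ = 3.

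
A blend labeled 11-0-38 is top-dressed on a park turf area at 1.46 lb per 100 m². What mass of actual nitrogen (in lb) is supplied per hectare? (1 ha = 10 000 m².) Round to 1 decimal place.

nitrogen per 100 m² = 1.46 × 11% = 0.1606 lb.
Convert to per hectare: 0.1606 × 100 = 16.06 lb.

16.1 lb N per hectare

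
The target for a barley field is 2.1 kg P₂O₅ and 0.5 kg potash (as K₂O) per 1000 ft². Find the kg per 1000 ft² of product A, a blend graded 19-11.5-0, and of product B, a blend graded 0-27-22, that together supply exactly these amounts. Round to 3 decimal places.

With a, b = kg per 1000 ft² of product A and product B:
P₂O₅: 0.115·a + 0.27·b = 2.1
K₂O: 0·a + 0.22·b = 0.5
Solving simultaneously: a = 12.9249, b = 2.27273.

12.925 kg product A, 2.273 kg product B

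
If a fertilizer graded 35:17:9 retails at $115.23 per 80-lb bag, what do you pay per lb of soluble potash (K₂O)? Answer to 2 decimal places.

$16.00 per lb K₂O

K₂O in bag = 80 × 9% = 7.2 lb.
Cost per lb K₂O = $115.23 / 7.2 = $16.0042.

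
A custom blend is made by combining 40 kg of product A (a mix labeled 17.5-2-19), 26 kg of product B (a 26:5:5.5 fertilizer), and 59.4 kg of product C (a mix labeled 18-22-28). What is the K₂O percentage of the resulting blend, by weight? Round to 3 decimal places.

Total mass = 40 + 26 + 59.4 = 125.4 kg.
K₂O mass = 19%×40 + 5.5%×26 + 28%×59.4 = 25.662 kg.
% K₂O = 25.662 / 125.4 = 20.4641%.

20.464% K₂O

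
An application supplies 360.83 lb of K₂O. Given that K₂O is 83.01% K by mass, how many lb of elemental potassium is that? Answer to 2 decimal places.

299.52 lb K

K = 360.83 × 0.8301 = 299.52498 lb.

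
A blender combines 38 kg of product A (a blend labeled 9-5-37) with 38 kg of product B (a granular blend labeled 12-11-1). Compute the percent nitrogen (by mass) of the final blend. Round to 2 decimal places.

10.50% N

Total mass = 38 + 38 = 76 kg.
N mass = 9%×38 + 12%×38 = 7.98 kg.
% N = 7.98 / 76 = 10.5%.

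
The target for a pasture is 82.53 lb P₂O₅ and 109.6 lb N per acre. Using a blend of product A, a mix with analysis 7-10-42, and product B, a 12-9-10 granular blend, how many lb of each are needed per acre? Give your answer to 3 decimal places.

6.947 lb product A, 909.281 lb product B

Let a = lb of product A, b = lb of product B (per acre).
P₂O₅: 0.1·a + 0.09·b = 82.53
N: 0.07·a + 0.12·b = 109.6
From row1: a = (82.53 − 0.09·b) / 0.1.
Into row2: 0.07·(82.53 − 0.09·b)/0.1 + 0.12·b = 109.6 → b = 909.2807, a = 6.94737.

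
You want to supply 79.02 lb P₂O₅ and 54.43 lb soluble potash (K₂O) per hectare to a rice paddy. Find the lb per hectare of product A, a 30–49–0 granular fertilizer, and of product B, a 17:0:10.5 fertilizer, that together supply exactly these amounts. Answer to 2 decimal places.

Per-hectare balance (a = product A, b = product B):
P₂O₅: 0.49·a + 0·b = 79.02
K₂O: 0·a + 0.105·b = 54.43
Solving simultaneously: a = 161.265, b = 518.381.

161.27 lb product A, 518.38 lb product B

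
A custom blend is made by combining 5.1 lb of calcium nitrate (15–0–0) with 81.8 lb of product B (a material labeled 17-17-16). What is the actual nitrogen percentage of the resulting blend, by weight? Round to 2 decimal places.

Total mass = 5.1 + 81.8 = 86.9 lb.
N mass = 15%×5.1 + 17%×81.8 = 14.671 lb.
% N = 14.671 / 86.9 = 16.8826%.

16.88% N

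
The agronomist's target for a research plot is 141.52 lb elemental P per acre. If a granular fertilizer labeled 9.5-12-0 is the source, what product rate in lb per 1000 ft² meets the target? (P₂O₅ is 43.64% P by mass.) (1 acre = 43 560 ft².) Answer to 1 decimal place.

As P₂O₅: 141.52 / 0.4364 = 324.29 lb per acre.
Product per acre = 324.29 / 12% = 2702.41 lb.
Convert to per 1000 ft²: 2702.41 × 0.0229568 = 62.0389 lb.

62.0 lb of product per thousand sq ft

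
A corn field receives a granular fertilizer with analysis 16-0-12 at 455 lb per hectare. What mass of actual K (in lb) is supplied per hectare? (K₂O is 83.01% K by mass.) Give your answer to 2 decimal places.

K₂O per hectare = 455 × 12% = 54.6 lb.
Elemental K = 54.6 × 0.8301 = 45.3235 lb per hectare.

45.32 lb K per hectare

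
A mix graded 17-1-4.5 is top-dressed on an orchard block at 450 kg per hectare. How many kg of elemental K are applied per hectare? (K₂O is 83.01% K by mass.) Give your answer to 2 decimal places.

16.81 kg K per hectare

K₂O per hectare = 450 × 4.5% = 20.25 kg.
Elemental K = 20.25 × 0.8301 = 16.8095 kg per hectare.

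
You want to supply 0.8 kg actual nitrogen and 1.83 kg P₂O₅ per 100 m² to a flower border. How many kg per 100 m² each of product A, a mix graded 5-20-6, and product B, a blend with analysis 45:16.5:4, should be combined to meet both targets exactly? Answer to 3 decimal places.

Let a = kg of product A, b = kg of product B (per 100 m²).
N: 0.05·a + 0.45·b = 0.8
P₂O₅: 0.2·a + 0.165·b = 1.83
Eliminate a: (row1) − 0.05/0.2·(row2) → 0.40875·b = 0.3425, so b = 0.83792.
Back-substitute: a = (0.8 − 0.45·0.83792) / 0.05 = 8.45872.

8.459 kg product A, 0.838 kg product B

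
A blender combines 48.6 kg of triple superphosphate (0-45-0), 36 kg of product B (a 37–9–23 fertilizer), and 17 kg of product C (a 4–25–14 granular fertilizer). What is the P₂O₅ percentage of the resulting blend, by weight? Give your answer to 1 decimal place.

Total mass = 48.6 + 36 + 17 = 101.6 kg.
P₂O₅ mass = 45%×48.6 + 9%×36 + 25%×17 = 29.36 kg.
% P₂O₅ = 29.36 / 101.6 = 28.8976%.

28.9% P₂O₅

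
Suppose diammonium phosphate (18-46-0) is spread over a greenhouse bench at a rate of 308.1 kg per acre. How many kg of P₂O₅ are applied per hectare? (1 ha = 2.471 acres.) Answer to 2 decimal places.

P₂O₅ per acre = 308.1 × 46% = 141.726 kg.
Convert to per hectare: 141.726 × 2.471 = 350.2049 kg.

350.20 kg P₂O₅ per hectare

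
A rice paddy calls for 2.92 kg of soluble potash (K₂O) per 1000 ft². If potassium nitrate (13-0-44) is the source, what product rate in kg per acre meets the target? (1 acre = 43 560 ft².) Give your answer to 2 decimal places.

Product per 1000 ft² = 2.92 / 44% = 6.63636 kg.
Convert to per acre: 6.63636 × 43.56 = 289.08 kg.

289.08 kg of product per acre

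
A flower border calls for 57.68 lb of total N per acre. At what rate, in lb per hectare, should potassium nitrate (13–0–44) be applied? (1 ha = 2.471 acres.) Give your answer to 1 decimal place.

1096.4 lb of product per hectare

Product per acre = 57.68 / 13% = 443.692 lb.
Convert to per hectare: 443.692 × 2.471 = 1096.36 lb.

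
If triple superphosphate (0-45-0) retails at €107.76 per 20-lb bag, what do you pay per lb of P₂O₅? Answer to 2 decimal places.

€11.97 per lb P₂O₅

P₂O₅ in bag = 20 × 45% = 9 lb.
Cost per lb P₂O₅ = €107.76 / 9 = €11.9733.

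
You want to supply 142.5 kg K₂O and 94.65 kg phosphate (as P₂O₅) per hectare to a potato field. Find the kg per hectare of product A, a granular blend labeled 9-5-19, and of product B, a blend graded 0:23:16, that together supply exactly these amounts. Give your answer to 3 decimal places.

Per-hectare balance (a = product A, b = product B):
K₂O: 0.19·a + 0.16·b = 142.5
P₂O₅: 0.05·a + 0.23·b = 94.65
Solving simultaneously: a = 493.8655, b = 304.1597.

493.866 kg product A, 304.160 kg product B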